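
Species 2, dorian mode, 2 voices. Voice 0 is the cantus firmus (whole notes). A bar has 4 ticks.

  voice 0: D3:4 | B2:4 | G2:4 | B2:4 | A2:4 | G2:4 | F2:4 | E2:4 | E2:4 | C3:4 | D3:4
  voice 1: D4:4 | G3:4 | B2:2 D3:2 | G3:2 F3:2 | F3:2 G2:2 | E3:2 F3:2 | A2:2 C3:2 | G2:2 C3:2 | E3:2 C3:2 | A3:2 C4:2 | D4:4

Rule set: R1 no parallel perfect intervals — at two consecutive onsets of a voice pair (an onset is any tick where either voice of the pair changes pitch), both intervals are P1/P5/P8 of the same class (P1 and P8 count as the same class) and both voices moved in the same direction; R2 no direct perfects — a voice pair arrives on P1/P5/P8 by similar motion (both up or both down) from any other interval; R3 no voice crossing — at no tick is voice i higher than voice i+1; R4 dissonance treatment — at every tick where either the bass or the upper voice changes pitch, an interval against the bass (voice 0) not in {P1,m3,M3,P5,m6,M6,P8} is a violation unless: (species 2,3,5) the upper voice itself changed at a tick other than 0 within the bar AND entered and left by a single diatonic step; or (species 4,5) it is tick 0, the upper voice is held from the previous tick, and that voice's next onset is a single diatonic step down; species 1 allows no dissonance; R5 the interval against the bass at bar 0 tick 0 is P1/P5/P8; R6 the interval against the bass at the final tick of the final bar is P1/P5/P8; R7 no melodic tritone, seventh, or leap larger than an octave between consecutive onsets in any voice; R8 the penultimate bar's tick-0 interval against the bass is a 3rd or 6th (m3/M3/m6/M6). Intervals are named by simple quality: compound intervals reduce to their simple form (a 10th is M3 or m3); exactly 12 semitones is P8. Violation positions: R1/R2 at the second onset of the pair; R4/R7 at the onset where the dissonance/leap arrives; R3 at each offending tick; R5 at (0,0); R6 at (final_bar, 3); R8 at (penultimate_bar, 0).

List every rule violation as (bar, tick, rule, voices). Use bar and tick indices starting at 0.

bar 0: v0=D3 v1=D4 downbeat P8
bar 1: v0=B2 v1=G3 downbeat m6
bar 2: v0=G2 v1=B2 downbeat M3
bar 3: v0=B2 v1=G3 downbeat m6
bar 4: v0=A2 v1=F3 downbeat m6
bar 5: v0=G2 v1=E3 downbeat M6
bar 6: v0=F2 v1=A2 downbeat M3
bar 7: v0=E2 v1=G2 downbeat m3
bar 8: v0=E2 v1=E3 downbeat P8
bar 9: v0=C3 v1=A3 downbeat M6
bar 10: v0=D3 v1=D4 downbeat P8
  -> R4 @ bar 3 tick 2 v(0, 1): B2/F3 TT untreated
  -> R3 @ bar 4 tick 2 v(0, 1): A2 above G2
  -> R4 @ bar 4 tick 2 v(0, 1): A2/G2 M2 untreated
  -> R7 @ bar 4 tick 2 v(1,): F3->G2 leap 10st
  -> R3 @ bar 4 tick 3 v(0, 1): A2 above G2
  -> R4 @ bar 5 tick 2 v(0, 1): G2/F3 m7 untreated
  -> R1 @ bar 10 tick 0 v(0, 1): C3/C4 P8 -> D3/D4 P8 similar

(3, 2, R4, (0, 1))
(4, 2, R3, (0, 1))
(4, 2, R4, (0, 1))
(4, 2, R7, (1,))
(4, 3, R3, (0, 1))
(5, 2, R4, (0, 1))
(10, 0, R1, (0, 1))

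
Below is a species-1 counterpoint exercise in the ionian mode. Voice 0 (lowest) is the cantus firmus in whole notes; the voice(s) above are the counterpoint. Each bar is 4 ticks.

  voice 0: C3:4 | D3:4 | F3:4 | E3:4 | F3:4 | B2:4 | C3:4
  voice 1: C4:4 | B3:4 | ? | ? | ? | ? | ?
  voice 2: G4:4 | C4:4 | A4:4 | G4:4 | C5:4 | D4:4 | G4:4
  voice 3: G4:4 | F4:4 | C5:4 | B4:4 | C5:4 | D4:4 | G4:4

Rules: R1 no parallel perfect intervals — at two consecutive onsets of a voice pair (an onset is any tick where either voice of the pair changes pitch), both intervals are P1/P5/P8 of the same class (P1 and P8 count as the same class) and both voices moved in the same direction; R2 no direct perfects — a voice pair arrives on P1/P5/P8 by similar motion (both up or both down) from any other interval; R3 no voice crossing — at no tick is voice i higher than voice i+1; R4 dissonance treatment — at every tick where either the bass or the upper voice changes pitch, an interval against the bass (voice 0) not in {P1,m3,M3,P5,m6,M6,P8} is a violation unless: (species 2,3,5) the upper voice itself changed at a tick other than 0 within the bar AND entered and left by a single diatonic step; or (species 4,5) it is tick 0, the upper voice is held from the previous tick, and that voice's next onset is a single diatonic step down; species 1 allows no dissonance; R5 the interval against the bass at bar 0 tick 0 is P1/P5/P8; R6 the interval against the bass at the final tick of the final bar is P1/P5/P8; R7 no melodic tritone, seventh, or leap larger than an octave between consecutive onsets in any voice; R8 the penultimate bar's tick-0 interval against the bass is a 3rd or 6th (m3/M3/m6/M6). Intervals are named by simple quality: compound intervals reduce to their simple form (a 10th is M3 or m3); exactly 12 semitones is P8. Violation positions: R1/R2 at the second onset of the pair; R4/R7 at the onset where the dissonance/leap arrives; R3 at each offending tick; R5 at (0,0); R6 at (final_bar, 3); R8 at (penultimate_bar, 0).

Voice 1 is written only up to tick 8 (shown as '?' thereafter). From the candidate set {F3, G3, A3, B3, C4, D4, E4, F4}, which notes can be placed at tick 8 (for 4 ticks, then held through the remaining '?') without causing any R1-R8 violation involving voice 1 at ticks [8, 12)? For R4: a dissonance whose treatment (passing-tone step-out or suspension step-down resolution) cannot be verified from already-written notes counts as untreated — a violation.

F3: violates R7
G3: violates R4
A3: legal
B3: violates R4
C4: violates R2
D4: violates R2
E4: violates R4
F4: violates R2,R7

{A3}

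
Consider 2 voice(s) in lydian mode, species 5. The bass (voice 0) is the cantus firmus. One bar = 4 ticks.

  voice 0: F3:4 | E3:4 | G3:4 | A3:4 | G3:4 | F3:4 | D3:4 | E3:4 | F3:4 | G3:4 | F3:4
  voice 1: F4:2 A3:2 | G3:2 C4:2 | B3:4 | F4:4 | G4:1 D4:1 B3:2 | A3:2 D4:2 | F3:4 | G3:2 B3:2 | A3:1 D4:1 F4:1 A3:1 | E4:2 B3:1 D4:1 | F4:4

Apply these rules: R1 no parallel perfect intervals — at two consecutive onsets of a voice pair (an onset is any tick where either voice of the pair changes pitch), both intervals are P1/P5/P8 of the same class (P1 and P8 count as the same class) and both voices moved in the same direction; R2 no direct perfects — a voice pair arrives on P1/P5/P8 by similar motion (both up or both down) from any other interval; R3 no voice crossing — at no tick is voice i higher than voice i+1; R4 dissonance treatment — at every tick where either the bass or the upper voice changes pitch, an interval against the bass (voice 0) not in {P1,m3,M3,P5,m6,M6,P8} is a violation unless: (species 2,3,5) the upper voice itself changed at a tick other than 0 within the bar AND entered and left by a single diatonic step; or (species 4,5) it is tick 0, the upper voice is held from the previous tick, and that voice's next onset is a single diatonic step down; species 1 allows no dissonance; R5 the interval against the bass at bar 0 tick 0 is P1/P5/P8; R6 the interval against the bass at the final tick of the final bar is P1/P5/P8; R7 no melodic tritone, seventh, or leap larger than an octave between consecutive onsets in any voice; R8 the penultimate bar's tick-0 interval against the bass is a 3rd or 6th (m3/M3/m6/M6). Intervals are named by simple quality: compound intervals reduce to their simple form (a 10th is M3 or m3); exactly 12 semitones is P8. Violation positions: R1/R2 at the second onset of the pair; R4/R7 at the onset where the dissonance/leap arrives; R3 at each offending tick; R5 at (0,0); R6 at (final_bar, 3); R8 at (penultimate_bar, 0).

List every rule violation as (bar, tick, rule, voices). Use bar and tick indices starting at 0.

(3, 0, R7, (1,))

bar 0: v0=F3 v1=F4 downbeat P8
bar 1: v0=E3 v1=G3 downbeat m3
bar 2: v0=G3 v1=B3 downbeat M3
bar 3: v0=A3 v1=F4 downbeat m6
bar 4: v0=G3 v1=G4 downbeat P8
bar 5: v0=F3 v1=A3 downbeat M3
bar 6: v0=D3 v1=F3 downbeat m3
bar 7: v0=E3 v1=G3 downbeat m3
bar 8: v0=F3 v1=A3 downbeat M3
bar 9: v0=G3 v1=E4 downbeat M6
bar 10: v0=F3 v1=F4 downbeat P8
  -> R7 @ bar 3 tick 0 v(1,): B3->F4 leap 6st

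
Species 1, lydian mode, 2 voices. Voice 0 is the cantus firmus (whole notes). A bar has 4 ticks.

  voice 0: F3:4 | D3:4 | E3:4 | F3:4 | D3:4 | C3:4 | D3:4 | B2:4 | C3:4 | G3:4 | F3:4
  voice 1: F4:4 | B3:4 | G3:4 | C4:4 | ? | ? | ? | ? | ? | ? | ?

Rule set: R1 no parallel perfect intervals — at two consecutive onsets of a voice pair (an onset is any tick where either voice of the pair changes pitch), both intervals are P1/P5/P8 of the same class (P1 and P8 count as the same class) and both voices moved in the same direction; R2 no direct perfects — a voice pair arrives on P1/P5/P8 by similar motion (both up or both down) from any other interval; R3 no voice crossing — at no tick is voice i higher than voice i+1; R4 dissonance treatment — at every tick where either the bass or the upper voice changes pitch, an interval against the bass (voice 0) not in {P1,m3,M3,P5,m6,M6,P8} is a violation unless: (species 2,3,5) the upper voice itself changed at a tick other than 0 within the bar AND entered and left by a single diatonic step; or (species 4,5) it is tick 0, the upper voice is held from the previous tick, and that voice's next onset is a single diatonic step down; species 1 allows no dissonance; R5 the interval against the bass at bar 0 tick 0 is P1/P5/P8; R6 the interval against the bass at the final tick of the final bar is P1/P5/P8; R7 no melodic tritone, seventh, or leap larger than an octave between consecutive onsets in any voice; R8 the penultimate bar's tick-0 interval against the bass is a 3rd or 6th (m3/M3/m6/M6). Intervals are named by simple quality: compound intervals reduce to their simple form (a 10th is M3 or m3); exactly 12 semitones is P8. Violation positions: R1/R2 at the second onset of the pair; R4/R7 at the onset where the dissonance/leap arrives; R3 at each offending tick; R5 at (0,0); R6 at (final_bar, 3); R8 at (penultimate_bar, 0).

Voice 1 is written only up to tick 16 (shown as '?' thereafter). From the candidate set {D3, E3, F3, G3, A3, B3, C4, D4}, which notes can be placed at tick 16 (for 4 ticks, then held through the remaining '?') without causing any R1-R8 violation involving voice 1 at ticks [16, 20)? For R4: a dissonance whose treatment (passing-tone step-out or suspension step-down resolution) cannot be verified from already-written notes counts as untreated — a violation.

D3: violates R2,R7
E3: violates R4
F3: legal
G3: violates R4
A3: violates R1
B3: legal
C4: violates R4
D4: legal

{B3, D4, F3}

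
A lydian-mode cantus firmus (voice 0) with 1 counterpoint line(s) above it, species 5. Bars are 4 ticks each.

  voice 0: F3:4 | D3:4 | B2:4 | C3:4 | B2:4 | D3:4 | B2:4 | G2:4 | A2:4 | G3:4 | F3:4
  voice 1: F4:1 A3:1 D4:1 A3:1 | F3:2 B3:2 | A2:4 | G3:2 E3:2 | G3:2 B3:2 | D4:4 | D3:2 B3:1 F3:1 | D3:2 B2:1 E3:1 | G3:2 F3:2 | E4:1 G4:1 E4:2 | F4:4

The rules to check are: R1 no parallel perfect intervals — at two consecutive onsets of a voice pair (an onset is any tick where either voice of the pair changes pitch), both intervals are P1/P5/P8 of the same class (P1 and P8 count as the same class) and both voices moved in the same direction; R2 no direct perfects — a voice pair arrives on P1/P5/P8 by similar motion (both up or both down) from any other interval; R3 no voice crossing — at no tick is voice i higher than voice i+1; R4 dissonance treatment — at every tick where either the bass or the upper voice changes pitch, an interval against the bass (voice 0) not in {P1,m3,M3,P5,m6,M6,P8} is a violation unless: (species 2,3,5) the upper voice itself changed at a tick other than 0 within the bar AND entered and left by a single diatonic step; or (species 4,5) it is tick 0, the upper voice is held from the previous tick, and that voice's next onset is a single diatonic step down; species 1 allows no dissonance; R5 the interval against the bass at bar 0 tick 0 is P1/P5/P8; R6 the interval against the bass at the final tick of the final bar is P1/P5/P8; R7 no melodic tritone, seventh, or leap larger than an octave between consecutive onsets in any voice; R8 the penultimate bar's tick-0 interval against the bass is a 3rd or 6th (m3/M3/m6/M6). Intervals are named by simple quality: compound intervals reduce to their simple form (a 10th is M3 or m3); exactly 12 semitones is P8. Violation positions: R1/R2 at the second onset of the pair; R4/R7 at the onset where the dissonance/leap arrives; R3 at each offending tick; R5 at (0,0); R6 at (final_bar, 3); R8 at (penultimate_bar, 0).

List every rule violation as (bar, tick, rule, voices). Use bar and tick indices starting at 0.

bar 0: v0=F3 v1=F4 downbeat P8
bar 1: v0=D3 v1=F3 downbeat m3
bar 2: v0=B2 v1=A2 downbeat M2
bar 3: v0=C3 v1=G3 downbeat P5
bar 4: v0=B2 v1=G3 downbeat m6
bar 5: v0=D3 v1=D4 downbeat P8
bar 6: v0=B2 v1=D3 downbeat m3
bar 7: v0=G2 v1=D3 downbeat P5
bar 8: v0=A2 v1=G3 downbeat m7
bar 9: v0=G3 v1=E4 downbeat M6
bar 10: v0=F3 v1=F4 downbeat P8
  -> R7 @ bar 1 tick 2 v(1,): F3->B3 leap 6st
  -> R3 @ bar 2 tick 0 v(0, 1): B2 above A2
  -> R4 @ bar 2 tick 0 v(0, 1): B2/A2 M2 untreated
  -> R7 @ bar 2 tick 0 v(1,): B3->A2 leap 14st
  -> R3 @ bar 2 tick 1 v(0, 1): B2 above A2
  -> R3 @ bar 2 tick 2 v(0, 1): B2 above A2
  -> R3 @ bar 2 tick 3 v(0, 1): B2 above A2
  -> R2 @ bar 3 tick 0 v(0, 1): B2/A2 M2 -> C3/G3 P5 similar
  -> R7 @ bar 3 tick 0 v(1,): A2->G3 leap 10st
  -> R1 @ bar 5 tick 0 v(0, 1): B2/B3 P8 -> D3/D4 P8 similar
  -> R4 @ bar 6 tick 3 v(0, 1): B2/F3 TT untreated
  -> R7 @ bar 6 tick 3 v(1,): B3->F3 leap 6st
  -> R2 @ bar 7 tick 0 v(0, 1): B2/F3 TT -> G2/D3 P5 similar
  -> R4 @ bar 8 tick 0 v(0, 1): A2/G3 m7 untreated
  -> R7 @ bar 9 tick 0 v(0,): A2->G3 leap 10st
  -> R7 @ bar 9 tick 0 v(1,): F3->E4 leap 11st

(1, 2, R7, (1,))
(2, 0, R3, (0, 1))
(2, 0, R4, (0, 1))
(2, 0, R7, (1,))
(2, 1, R3, (0, 1))
(2, 2, R3, (0, 1))
(2, 3, R3, (0, 1))
(3, 0, R2, (0, 1))
(3, 0, R7, (1,))
(5, 0, R1, (0, 1))
(6, 3, R4, (0, 1))
(6, 3, R7, (1,))
(7, 0, R2, (0, 1))
(8, 0, R4, (0, 1))
(9, 0, R7, (0,))
(9, 0, R7, (1,))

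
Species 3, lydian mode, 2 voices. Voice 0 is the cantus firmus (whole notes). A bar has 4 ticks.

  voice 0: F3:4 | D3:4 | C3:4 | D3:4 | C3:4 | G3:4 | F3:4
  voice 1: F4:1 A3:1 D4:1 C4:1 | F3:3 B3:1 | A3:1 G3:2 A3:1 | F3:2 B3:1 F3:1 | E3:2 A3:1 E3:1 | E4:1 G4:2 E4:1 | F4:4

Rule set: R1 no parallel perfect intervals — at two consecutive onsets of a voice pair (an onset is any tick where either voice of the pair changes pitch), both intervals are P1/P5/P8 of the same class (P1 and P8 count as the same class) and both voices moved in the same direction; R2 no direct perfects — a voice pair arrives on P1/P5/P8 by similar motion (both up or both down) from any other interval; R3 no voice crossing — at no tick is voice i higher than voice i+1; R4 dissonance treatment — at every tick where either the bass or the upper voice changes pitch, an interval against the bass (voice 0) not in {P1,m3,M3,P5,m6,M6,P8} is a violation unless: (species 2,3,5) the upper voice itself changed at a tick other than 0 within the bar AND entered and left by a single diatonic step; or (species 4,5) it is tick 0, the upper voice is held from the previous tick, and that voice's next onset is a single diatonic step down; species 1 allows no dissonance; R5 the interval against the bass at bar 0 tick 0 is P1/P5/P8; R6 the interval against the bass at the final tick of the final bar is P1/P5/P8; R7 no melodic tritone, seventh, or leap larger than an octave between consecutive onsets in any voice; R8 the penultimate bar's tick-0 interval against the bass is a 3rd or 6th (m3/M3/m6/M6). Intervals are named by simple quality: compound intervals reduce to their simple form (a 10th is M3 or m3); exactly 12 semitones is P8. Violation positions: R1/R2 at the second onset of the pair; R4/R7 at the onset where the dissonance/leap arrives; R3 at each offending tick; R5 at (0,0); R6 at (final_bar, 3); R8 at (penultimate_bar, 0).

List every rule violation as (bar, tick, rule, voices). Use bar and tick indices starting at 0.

bar 0: v0=F3 v1=F4 downbeat P8
bar 1: v0=D3 v1=F3 downbeat m3
bar 2: v0=C3 v1=A3 downbeat M6
bar 3: v0=D3 v1=F3 downbeat m3
bar 4: v0=C3 v1=E3 downbeat M3
bar 5: v0=G3 v1=E4 downbeat M6
bar 6: v0=F3 v1=F4 downbeat P8
  -> R7 @ bar 1 tick 3 v(1,): F3->B3 leap 6st
  -> R7 @ bar 3 tick 2 v(1,): F3->B3 leap 6st
  -> R7 @ bar 3 tick 3 v(1,): B3->F3 leap 6st

(1, 3, R7, (1,))
(3, 2, R7, (1,))
(3, 3, R7, (1,))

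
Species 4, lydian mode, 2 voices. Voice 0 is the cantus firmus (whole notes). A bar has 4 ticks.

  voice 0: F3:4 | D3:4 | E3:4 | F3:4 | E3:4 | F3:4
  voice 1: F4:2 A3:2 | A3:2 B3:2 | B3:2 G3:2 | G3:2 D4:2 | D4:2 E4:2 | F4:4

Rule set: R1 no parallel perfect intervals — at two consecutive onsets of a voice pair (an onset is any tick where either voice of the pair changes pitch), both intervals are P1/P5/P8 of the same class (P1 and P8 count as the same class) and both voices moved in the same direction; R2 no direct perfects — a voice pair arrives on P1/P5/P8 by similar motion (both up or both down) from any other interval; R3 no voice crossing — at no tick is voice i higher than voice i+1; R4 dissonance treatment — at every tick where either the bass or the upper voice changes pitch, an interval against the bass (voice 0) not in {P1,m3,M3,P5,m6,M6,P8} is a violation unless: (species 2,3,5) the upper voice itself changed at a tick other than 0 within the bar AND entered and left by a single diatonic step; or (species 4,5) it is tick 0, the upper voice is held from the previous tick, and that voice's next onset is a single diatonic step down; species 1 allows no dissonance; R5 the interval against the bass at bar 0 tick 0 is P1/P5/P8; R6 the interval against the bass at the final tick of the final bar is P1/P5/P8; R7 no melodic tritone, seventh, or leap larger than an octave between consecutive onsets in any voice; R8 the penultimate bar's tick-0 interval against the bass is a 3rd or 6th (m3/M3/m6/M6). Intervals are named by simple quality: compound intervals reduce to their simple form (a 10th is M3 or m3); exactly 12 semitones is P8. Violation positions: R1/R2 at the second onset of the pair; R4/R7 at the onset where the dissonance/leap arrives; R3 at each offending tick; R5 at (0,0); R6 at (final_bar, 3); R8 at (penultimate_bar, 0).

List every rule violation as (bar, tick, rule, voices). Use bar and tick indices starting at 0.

(3, 0, R4, (0, 1))
(4, 0, R4, (0, 1))
(4, 0, R8, (0, 1))
(5, 0, R1, (0, 1))

bar 0: v0=F3 v1=F4 downbeat P8
bar 1: v0=D3 v1=A3 downbeat P5
bar 2: v0=E3 v1=B3 downbeat P5
bar 3: v0=F3 v1=G3 downbeat M2
bar 4: v0=E3 v1=D4 downbeat m7
bar 5: v0=F3 v1=F4 downbeat P8
  -> R4 @ bar 3 tick 0 v(0, 1): F3/G3 M2 untreated
  -> R4 @ bar 4 tick 0 v(0, 1): E3/D4 m7 untreated
  -> R8 @ bar 4 tick 0 v(0, 1): penult m7 not 3rd/6th
  -> R1 @ bar 5 tick 0 v(0, 1): E3/E4 P8 -> F3/F4 P8 similar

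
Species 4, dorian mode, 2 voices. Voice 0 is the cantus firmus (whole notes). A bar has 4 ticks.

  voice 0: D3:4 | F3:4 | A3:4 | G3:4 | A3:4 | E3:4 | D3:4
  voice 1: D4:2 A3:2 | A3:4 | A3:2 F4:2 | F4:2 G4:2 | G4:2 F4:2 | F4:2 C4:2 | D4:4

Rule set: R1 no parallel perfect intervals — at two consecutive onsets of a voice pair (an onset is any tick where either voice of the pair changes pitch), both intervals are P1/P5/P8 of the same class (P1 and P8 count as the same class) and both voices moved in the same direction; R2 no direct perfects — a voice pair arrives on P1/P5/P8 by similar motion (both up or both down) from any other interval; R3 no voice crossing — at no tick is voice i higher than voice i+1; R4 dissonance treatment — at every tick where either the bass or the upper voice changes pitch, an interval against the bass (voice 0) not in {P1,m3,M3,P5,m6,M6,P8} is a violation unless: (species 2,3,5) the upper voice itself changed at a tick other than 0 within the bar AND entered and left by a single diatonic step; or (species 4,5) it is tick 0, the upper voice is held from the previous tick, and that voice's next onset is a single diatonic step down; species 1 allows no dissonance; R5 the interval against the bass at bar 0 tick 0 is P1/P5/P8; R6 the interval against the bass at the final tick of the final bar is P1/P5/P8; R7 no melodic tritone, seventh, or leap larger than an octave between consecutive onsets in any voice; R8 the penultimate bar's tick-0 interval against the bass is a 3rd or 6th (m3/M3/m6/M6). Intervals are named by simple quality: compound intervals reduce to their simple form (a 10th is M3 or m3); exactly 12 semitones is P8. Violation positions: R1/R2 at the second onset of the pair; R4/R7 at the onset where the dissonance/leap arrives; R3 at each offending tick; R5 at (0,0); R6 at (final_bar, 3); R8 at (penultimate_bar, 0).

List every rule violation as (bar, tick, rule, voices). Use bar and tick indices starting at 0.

bar 0: v0=D3 v1=D4 downbeat P8
bar 1: v0=F3 v1=A3 downbeat M3
bar 2: v0=A3 v1=A3 downbeat P1
bar 3: v0=G3 v1=F4 downbeat m7
bar 4: v0=A3 v1=G4 downbeat m7
bar 5: v0=E3 v1=F4 downbeat m2
bar 6: v0=D3 v1=D4 downbeat P8
  -> R4 @ bar 3 tick 0 v(0, 1): G3/F4 m7 untreated
  -> R4 @ bar 5 tick 0 v(0, 1): E3/F4 m2 untreated
  -> R8 @ bar 5 tick 0 v(0, 1): penult m2 not 3rd/6th

(3, 0, R4, (0, 1))
(5, 0, R4, (0, 1))
(5, 0, R8, (0, 1))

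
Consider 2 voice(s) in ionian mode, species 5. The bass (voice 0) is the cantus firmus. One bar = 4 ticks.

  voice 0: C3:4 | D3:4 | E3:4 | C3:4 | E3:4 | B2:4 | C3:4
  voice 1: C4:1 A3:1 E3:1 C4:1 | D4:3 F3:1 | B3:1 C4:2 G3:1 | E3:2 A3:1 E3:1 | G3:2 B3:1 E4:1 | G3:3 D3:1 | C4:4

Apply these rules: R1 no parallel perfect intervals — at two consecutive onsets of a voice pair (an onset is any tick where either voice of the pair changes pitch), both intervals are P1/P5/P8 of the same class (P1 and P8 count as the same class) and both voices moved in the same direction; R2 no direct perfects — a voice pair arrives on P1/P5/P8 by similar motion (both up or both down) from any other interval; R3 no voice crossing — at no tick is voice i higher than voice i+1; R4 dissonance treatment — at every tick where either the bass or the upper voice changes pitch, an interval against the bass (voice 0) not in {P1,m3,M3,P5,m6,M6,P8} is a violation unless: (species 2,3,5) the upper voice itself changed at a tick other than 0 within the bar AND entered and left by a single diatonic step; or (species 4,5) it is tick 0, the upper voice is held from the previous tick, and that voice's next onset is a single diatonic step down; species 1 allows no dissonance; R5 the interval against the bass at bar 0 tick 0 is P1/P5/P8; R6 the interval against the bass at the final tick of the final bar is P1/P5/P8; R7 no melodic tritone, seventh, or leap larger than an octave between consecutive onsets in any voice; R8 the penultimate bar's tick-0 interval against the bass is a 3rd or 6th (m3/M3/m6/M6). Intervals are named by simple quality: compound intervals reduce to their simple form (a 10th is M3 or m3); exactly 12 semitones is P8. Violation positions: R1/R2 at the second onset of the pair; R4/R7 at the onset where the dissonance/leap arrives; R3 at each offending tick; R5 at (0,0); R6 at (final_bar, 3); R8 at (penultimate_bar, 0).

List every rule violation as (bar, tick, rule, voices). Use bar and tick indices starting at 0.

(1, 0, R1, (0, 1))
(2, 0, R2, (0, 1))
(2, 0, R7, (1,))
(6, 0, R2, (0, 1))
(6, 0, R7, (1,))

bar 0: v0=C3 v1=C4 downbeat P8
bar 1: v0=D3 v1=D4 downbeat P8
bar 2: v0=E3 v1=B3 downbeat P5
bar 3: v0=C3 v1=E3 downbeat M3
bar 4: v0=E3 v1=G3 downbeat m3
bar 5: v0=B2 v1=G3 downbeat m6
bar 6: v0=C3 v1=C4 downbeat P8
  -> R1 @ bar 1 tick 0 v(0, 1): C3/C4 P8 -> D3/D4 P8 similar
  -> R2 @ bar 2 tick 0 v(0, 1): D3/F3 m3 -> E3/B3 P5 similar
  -> R7 @ bar 2 tick 0 v(1,): F3->B3 leap 6st
  -> R2 @ bar 6 tick 0 v(0, 1): B2/D3 m3 -> C3/C4 P8 similar
  -> R7 @ bar 6 tick 0 v(1,): D3->C4 leap 10st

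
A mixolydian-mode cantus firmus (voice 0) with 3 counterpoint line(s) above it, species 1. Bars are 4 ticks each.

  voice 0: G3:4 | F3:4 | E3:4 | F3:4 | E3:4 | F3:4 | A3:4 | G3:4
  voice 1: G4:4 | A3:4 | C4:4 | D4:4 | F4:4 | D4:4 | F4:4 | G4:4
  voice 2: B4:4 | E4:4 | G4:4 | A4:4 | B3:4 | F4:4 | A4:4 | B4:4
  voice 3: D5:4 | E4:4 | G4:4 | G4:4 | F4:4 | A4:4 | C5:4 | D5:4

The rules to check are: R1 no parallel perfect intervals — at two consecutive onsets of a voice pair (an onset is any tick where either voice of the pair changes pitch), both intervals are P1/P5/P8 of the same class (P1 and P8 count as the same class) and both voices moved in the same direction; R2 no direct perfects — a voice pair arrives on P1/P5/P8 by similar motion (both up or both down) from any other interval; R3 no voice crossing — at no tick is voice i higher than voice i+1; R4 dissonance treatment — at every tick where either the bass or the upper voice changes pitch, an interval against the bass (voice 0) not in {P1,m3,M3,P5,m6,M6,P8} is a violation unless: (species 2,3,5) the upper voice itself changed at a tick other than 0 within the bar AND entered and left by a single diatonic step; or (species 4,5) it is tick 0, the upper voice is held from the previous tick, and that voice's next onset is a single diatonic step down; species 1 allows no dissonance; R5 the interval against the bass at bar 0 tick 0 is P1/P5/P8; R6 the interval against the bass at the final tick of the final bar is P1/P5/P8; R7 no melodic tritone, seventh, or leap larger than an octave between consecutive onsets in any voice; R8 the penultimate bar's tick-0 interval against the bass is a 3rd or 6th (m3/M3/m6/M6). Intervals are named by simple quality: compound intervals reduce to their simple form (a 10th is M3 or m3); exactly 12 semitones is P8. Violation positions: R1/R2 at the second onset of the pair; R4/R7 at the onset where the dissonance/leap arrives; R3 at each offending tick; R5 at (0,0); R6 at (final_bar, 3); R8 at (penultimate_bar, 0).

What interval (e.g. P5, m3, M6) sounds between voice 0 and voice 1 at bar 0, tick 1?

voice 0=G3 voice 1=G4 -> P8

P8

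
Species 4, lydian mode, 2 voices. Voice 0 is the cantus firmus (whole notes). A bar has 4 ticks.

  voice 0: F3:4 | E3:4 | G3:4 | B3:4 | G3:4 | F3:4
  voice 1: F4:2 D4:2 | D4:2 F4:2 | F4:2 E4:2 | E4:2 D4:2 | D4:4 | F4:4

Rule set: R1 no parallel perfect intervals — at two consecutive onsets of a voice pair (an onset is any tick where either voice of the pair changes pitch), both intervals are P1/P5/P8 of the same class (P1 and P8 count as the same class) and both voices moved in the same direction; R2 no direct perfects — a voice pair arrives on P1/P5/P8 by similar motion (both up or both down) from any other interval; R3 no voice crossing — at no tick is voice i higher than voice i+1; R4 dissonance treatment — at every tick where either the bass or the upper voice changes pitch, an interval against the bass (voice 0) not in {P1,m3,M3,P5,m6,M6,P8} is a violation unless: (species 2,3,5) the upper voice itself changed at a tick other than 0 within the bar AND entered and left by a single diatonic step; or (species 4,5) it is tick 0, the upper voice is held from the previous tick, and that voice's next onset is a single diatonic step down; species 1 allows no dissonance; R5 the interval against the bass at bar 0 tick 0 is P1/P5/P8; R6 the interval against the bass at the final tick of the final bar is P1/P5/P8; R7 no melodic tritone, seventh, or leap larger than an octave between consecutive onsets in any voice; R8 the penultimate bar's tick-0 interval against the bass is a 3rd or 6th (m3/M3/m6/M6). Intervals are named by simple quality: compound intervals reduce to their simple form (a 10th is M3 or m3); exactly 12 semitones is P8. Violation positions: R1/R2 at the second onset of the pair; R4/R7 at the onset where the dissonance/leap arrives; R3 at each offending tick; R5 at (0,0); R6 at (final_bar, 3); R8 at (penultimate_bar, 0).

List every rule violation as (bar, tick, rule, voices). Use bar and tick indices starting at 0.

(1, 0, R4, (0, 1))
(1, 2, R4, (0, 1))
(4, 0, R8, (0, 1))

bar 0: v0=F3 v1=F4 downbeat P8
bar 1: v0=E3 v1=D4 downbeat m7
bar 2: v0=G3 v1=F4 downbeat m7
bar 3: v0=B3 v1=E4 downbeat P4
bar 4: v0=G3 v1=D4 downbeat P5
bar 5: v0=F3 v1=F4 downbeat P8
  -> R4 @ bar 1 tick 0 v(0, 1): E3/D4 m7 untreated
  -> R4 @ bar 1 tick 2 v(0, 1): E3/F4 m2 untreated
  -> R8 @ bar 4 tick 0 v(0, 1): penult P5 not 3rd/6th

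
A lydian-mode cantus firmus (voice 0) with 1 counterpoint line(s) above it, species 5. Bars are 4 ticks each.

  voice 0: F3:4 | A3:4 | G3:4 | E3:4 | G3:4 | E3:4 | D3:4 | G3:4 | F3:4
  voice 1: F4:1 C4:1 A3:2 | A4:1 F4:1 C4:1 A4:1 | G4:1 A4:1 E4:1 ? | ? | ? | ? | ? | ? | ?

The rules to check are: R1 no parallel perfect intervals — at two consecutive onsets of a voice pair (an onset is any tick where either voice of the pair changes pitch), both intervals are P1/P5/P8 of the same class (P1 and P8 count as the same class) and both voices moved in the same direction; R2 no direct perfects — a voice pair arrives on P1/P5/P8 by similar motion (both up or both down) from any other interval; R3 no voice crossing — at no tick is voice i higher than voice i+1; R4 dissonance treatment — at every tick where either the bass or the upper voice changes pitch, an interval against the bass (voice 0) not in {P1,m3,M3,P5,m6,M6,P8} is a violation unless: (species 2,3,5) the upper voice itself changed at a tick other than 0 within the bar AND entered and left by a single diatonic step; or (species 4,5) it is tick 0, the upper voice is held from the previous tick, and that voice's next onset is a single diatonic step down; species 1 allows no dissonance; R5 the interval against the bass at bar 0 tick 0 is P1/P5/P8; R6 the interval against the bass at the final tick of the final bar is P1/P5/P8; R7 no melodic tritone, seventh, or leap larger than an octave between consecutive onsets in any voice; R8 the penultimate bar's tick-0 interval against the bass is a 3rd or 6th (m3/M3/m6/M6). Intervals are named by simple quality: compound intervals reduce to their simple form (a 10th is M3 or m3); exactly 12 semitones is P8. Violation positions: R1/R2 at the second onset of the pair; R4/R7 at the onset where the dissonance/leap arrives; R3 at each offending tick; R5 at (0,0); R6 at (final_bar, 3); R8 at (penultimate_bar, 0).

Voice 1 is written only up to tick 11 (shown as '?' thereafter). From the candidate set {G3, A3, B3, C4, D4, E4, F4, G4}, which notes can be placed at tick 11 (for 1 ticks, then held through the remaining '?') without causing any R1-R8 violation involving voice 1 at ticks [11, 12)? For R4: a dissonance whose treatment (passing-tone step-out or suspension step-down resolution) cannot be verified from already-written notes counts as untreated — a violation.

G3: legal
A3: violates R4
B3: legal
C4: violates R4
D4: legal
E4: legal
F4: violates R4
G4: legal

{B3, D4, E4, G3, G4}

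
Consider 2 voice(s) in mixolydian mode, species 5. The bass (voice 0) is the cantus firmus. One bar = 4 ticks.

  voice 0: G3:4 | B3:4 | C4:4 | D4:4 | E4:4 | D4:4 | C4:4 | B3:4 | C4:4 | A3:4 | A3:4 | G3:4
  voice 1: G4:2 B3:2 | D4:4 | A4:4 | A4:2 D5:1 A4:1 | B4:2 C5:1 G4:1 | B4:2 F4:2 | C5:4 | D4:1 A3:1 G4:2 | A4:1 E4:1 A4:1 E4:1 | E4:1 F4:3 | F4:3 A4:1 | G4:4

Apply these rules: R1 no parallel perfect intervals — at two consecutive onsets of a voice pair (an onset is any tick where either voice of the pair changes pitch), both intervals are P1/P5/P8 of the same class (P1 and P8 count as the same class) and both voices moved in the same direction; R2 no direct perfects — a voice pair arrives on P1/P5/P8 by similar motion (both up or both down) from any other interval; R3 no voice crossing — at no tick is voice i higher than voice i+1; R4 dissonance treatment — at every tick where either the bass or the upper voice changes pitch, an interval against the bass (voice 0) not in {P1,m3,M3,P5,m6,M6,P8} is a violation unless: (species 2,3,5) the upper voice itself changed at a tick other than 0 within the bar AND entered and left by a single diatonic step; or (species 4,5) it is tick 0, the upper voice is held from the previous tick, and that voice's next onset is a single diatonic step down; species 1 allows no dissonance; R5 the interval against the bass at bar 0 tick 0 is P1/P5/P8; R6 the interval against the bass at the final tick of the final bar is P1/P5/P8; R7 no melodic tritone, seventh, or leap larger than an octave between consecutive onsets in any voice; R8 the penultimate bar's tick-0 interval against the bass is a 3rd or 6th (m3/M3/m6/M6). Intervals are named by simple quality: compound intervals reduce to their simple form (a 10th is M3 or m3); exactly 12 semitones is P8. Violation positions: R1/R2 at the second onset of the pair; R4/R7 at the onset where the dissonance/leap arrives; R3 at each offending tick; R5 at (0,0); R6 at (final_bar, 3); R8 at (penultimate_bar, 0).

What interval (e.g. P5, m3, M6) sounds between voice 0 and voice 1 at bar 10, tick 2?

m6

voice 0=A3 voice 1=F4 -> m6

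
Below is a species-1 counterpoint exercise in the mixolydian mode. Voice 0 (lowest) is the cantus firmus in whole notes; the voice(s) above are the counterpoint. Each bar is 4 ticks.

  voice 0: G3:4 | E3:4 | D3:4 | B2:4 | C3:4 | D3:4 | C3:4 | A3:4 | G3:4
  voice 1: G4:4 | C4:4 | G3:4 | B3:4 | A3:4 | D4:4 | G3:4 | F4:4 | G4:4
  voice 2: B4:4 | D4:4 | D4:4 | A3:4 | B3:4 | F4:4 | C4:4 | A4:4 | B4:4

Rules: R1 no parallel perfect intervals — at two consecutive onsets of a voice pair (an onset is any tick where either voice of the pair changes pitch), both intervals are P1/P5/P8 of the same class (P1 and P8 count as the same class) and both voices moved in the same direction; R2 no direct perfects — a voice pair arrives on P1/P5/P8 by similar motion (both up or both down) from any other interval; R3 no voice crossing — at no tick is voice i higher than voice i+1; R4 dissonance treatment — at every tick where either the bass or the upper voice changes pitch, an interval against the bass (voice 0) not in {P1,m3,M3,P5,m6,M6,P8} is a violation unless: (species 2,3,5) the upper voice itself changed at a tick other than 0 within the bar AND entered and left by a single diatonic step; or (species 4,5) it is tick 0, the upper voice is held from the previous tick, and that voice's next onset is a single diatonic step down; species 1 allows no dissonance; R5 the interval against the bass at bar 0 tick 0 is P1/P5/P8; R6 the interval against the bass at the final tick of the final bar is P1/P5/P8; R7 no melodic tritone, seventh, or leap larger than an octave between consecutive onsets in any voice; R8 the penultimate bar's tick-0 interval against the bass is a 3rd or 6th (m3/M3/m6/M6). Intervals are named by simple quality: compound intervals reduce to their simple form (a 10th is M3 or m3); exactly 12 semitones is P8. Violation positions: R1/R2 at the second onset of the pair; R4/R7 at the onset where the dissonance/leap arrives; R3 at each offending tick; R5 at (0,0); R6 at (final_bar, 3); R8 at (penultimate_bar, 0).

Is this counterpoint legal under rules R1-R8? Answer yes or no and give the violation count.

bar 0: v0=G3 v1=G4 v2=B4 (M3)
bar 1: v0=E3 v1=C4 v2=D4 (m7)
bar 2: v0=D3 v1=G3 v2=D4 (P8)
bar 3: v0=B2 v1=B3 v2=A3 (m7)
bar 4: v0=C3 v1=A3 v2=B3 (M7)
bar 5: v0=D3 v1=D4 v2=F4 (m3)
bar 6: v0=C3 v1=G3 v2=C4 (P8)
bar 7: v0=A3 v1=F4 v2=A4 (P8)
bar 8: v0=G3 v1=G4 v2=B4 (M3)
  R5 @ bar0.0: opens on M3
  R4 @ bar1.0: E3/D4 m7 untreated
  R4 @ bar2.0: D3/G3 P4 untreated
  R3 @ bar3.0: B3 above A3
  R4 @ bar3.0: B2/A3 m7 untreated
  R3 @ bar3.1: B3 above A3
  R3 @ bar3.2: B3 above A3
  R3 @ bar3.3: B3 above A3
  R4 @ bar4.0: C3/B3 M7 untreated
  R2 @ bar5.0: C3/A3 M6 -> D3/D4 P8 similar
  R7 @ bar5.0: B3->F4 leap 6st
  R2 @ bar6.0: D3/D4 P8 -> C3/G3 P5 similar
  R2 @ bar6.0: D3/F4 m3 -> C3/C4 P8 similar
  R1 @ bar7.0: C3/C4 P8 -> A3/A4 P8 similar
  R7 @ bar7.0: G3->F4 leap 10st
  R8 @ bar7.0: penult P8 not 3rd/6th
  R6 @ bar8.3: closes on M3

No (17 violations)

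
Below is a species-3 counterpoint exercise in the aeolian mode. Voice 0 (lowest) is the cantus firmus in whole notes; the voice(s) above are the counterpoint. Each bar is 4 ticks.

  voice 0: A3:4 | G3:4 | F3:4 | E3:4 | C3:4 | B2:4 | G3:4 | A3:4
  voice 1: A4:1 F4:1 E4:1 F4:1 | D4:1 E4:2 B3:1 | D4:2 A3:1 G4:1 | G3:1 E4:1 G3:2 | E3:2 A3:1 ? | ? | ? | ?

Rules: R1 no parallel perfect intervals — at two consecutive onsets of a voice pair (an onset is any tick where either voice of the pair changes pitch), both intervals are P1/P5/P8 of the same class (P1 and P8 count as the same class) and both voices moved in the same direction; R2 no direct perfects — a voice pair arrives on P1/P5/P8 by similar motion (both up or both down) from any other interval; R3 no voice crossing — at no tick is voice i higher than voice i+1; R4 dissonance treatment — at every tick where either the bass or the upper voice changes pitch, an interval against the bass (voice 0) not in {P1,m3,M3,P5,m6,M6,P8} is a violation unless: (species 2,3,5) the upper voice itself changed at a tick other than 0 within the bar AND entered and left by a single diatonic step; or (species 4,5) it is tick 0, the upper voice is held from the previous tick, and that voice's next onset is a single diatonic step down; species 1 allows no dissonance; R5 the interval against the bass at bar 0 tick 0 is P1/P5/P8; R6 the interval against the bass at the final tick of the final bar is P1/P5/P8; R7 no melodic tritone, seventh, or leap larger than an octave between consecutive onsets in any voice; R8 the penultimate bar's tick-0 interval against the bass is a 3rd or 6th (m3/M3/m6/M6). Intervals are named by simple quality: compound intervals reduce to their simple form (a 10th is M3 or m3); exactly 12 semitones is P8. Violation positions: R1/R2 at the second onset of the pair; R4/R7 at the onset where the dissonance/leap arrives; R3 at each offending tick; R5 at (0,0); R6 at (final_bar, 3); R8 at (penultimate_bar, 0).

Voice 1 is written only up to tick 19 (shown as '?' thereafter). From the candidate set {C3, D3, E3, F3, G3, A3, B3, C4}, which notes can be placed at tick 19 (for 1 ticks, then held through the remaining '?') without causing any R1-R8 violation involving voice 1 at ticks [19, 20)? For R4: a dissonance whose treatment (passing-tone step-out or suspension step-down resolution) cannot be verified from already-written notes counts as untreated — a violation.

{A3, C3, C4, E3, G3}

C3: legal
D3: violates R4
E3: legal
F3: violates R4
G3: legal
A3: legal
B3: violates R4
C4: legal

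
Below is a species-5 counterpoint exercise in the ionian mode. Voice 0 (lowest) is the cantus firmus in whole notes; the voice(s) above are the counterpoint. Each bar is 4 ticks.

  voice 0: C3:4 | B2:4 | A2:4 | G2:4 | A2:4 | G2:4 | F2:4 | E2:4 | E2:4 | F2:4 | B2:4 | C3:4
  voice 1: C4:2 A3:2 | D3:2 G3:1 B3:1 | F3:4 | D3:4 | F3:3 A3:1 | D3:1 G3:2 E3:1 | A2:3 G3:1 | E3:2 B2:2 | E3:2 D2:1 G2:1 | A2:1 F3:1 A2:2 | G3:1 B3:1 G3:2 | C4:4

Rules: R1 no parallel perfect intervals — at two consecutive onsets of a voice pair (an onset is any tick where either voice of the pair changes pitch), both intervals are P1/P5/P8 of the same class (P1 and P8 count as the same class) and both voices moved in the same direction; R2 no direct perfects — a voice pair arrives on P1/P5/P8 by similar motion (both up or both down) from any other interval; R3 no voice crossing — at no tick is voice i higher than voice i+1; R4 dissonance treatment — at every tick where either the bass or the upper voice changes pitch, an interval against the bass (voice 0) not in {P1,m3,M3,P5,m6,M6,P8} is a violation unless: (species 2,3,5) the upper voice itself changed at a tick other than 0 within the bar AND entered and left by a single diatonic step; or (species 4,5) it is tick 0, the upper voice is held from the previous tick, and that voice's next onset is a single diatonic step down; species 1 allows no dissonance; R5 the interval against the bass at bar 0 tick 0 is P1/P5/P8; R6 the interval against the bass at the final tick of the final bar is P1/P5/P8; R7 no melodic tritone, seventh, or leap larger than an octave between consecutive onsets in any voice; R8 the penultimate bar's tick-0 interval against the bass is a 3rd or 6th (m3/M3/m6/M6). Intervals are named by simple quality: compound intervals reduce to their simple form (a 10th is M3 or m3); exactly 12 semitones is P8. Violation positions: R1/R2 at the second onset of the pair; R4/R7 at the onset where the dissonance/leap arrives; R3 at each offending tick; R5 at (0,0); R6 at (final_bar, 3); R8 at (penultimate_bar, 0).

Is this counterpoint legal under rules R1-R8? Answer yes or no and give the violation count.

bar 0: v0=C3 v1=C4 (P8)
bar 1: v0=B2 v1=D3 (m3)
bar 2: v0=A2 v1=F3 (m6)
bar 3: v0=G2 v1=D3 (P5)
bar 4: v0=A2 v1=F3 (m6)
bar 5: v0=G2 v1=D3 (P5)
bar 6: v0=F2 v1=A2 (M3)
bar 7: v0=E2 v1=E3 (P8)
bar 8: v0=E2 v1=E3 (P8)
bar 9: v0=F2 v1=A2 (M3)
bar 10: v0=B2 v1=G3 (m6)
bar 11: v0=C3 v1=C4 (P8)
  R7 @ bar2.0: B3->F3 leap 6st
  R2 @ bar3.0: A2/F3 m6 -> G2/D3 P5 similar
  R2 @ bar5.0: A2/A3 P8 -> G2/D3 P5 similar
  R4 @ bar6.3: F2/G3 M2 untreated
  R7 @ bar6.3: A2->G3 leap 10st
  R2 @ bar7.0: F2/G3 M2 -> E2/E3 P8 similar
  R3 @ bar8.2: E2 above D2
  R4 @ bar8.2: E2/D2 M2 untreated
  R7 @ bar8.2: E3->D2 leap 14st
  R7 @ bar10.0: F2->B2 leap 6st
  R7 @ bar10.0: A2->G3 leap 10st
  R2 @ bar11.0: B2/G3 m6 -> C3/C4 P8 similar

No (12 violations)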